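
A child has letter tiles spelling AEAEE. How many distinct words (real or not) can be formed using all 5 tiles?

Letter multiplicities in AEAEE: A×2, E×3.
So there are 5! / (3!·2!) = 10 distinguishable arrangements.

10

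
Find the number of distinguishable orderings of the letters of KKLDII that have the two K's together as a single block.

60

Treat the 2 copies of K as a single block. The multiset to arrange is then {KK, D, I, I, L}, 5 items in all.
That gives (5)!/(2!) = 60 arrangements.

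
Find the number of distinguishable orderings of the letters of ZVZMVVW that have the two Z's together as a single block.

120

Treat the 2 copies of Z as a single block. The multiset to arrange is then {ZZ, M, V, V, V, W}, 6 items in all.
That gives (6)!/(3!) = 120 arrangements.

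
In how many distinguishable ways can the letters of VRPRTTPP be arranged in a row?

The 8 letters of VRPRTTPP have repeats: P appearing 3 times, R appearing twice, and T appearing twice.
The number of distinct arrangements is 8!/(3!·2!·2!) = 40320/24 = 1680.

1680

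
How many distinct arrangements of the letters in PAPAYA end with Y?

Fix Y in the last position and arrange the remaining 5 letters.
Those 5 letters have A appearing 3 times and P appearing twice, giving (5)!/(3!·2!) = 10.

10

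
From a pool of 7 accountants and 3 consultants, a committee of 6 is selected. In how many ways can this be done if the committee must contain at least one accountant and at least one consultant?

Unrestricted: C(10,6) = 210 ways to pick any 6 of the 10.
Subtract selections that omit an entire group: no accountants → C(3,6) = 0; no consultants → C(7,6) = 7.
Both groups omitted at once is impossible, so 210 − 7 = 203.

203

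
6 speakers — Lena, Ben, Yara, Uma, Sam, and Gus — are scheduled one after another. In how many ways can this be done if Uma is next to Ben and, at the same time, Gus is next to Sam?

96

Treat {Uma,Ben} as one block (2 orders) and {Gus,Sam} as another (2 orders).
That leaves 4 units to arrange: 2 × 2 × 4! = 4 × 24 = 96.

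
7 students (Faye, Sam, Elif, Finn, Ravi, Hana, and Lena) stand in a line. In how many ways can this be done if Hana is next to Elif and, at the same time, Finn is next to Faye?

480

Treat {Hana,Elif} as one block (2 orders) and {Finn,Faye} as another (2 orders).
That leaves 5 units to arrange: 2 × 2 × 5! = 4 × 120 = 480.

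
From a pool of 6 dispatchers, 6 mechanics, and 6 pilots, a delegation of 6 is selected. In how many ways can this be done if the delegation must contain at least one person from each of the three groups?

With no constraint there are C(18,6) = 18564 possible selections.
Subtract selections that omit an entire group: no dispatchers → C(12,6) = 924; no mechanics → C(12,6) = 924; no pilots → C(12,6) = 924.
Add back selections omitting two groups (i.e. drawn from a single group): C(6,6) + C(6,6) + C(6,6) = 3.
By inclusion–exclusion: 18564 − 2772 + 3 = 15795.

15795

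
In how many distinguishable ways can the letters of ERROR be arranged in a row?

ERROR has 5 letters with R appearing 3 times.
So there are 5! / (3!) = 20 distinguishable arrangements.

20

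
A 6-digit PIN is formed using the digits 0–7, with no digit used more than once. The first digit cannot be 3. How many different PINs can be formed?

The first digit has 8−1 = 7 choices (anything except 3).
The remaining 5 digits are filled from the other 7 symbols without repetition: 7 × 6 × 5 × 4 × 3 = 2520.
Total: 7 × 2520 = 17640.

17640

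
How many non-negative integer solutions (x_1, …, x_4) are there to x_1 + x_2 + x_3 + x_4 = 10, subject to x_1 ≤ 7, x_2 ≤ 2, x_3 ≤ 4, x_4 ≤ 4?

65

Ignoring the caps, the number of non-negative solutions to x_1+…+x_4 = 10 is C(13,3) = 286.
Subtract solutions that violate a single cap (substitute x_i' = x_i − (cap_i+1)): x_1 ≥ 8 gives C(5,3) = 10; x_2 ≥ 3 gives C(10,3) = 120; x_3 ≥ 5 gives C(8,3) = 56; x_4 ≥ 5 gives C(8,3) = 56. Together 242.
Add back pairs where two caps are both exceeded: 0 + 0 + 0 + 10 + 10 + 1 = 21.
By inclusion–exclusion the count is 286 − 242 + 21 = 65.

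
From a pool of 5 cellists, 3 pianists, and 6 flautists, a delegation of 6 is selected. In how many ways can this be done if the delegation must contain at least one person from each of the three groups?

2430

With no constraint there are C(14,6) = 3003 possible selections.
Selections missing a whole group: no cellists → C(9,6) = 84; no pianists → C(11,6) = 462; no flautists → C(8,6) = 28.
Add back selections omitting two groups (i.e. drawn from a single group): C(5,6) + C(3,6) + C(6,6) = 1.
By inclusion–exclusion: 3003 − 574 + 1 = 2430.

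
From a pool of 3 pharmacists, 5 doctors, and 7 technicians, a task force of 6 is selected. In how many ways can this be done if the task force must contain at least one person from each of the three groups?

3850

With no constraint there are C(15,6) = 5005 possible selections.
Selections missing a whole group: no pharmacists → C(12,6) = 924; no doctors → C(10,6) = 210; no technicians → C(8,6) = 28.
Add back selections omitting two groups (i.e. drawn from a single group): C(3,6) + C(5,6) + C(7,6) = 7.
By inclusion–exclusion: 5005 − 1162 + 7 = 3850.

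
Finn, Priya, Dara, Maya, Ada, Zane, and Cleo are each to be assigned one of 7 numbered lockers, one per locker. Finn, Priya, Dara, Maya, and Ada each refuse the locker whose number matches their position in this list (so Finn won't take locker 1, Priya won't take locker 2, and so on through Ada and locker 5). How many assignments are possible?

2428

Let Aᵢ (for 1 ≤ i ≤ 5) be the placements that put person i in their forbidden locker. Any j of these fix j positions, leaving (7−j)! ways to fill the rest, and there are C(5,j) ways to pick which j.
By inclusion–exclusion, the number of valid placements is Σ_{j=0}^{5} (−1)^j C(5,j)·(7−j)!.
Computing: 5040 − 3600 + 1200 − 240 + 30 − 2 = 2428.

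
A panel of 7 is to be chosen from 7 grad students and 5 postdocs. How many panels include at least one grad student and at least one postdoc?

With no constraint there are C(12,7) = 792 possible selections.
Selections missing a whole group: no grad students → C(5,7) = 0; no postdocs → C(7,7) = 1.
Both groups omitted at once is impossible, so 792 − 1 = 791.

791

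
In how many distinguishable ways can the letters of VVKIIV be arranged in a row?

The 6 letters of VVKIIV have repeats: I appearing twice and V appearing 3 times.
Dividing 6! = 720 by 3!·2! = 12 for the repeated letters gives 60.

60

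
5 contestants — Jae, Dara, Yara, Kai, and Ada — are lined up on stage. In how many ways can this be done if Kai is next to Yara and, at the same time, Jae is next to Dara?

24

Treat {Kai,Yara} as one block (2 orders) and {Jae,Dara} as another (2 orders).
That leaves 3 units to arrange: 2 × 2 × 3! = 4 × 6 = 24.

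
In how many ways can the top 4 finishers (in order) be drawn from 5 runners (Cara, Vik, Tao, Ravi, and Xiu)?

120

This is an ordered selection of 4 from 5: P(5,4).
That gives 5 × 4 × 3 × 2 = 120.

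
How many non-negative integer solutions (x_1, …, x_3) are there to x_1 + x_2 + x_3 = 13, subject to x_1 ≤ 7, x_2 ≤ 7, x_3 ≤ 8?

48

Ignoring the caps, the number of non-negative solutions to x_1+…+x_3 = 13 is C(15,2) = 105.
Subtract solutions that violate a single cap (substitute x_i' = x_i − (cap_i+1)): x_1 ≥ 8 gives C(7,2) = 21; x_2 ≥ 8 gives C(7,2) = 21; x_3 ≥ 9 gives C(6,2) = 15. Together 57.
No two caps can be exceeded simultaneously, so the pair terms are all 0.
By inclusion–exclusion the count is 105 − 57 + 0 = 48.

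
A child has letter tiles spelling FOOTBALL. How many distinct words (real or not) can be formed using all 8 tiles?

10080

Letter multiplicities in FOOTBALL: A×1, B×1, F×1, L×2, O×2, T×1.
So there are 8! / (2!·2!) = 10080 distinguishable arrangements.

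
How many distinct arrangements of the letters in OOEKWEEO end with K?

140

With the last slot taken by K, it remains to arrange the other 7 letters (OOEWEEO).
Those 7 letters have E appearing 3 times and O appearing 3 times, giving (7)!/(3!·3!) = 140.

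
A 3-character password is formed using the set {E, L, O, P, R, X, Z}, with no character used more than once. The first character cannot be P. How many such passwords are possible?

The first character has 7−1 = 6 choices (anything except P).
The remaining 2 characters are filled from the other 6 symbols without repetition: 6 × 5 = 30.
Total: 6 × 30 = 180.

180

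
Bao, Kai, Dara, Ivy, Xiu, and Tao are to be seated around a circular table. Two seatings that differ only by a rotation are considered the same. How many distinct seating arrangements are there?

Seat Bao anywhere (absorbing the rotational symmetry), then permute the other 5: (5)! = 120.

120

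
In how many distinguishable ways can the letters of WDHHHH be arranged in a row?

30

WDHHHH has 6 letters with H appearing 4 times.
The number of distinct arrangements is 6!/(4!) = 720/24 = 30.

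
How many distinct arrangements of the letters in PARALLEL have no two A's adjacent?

2520

Total arrangements of PARALLEL: 8!/(3!·2!) = 3360.
Arrangements with the A's together: treat AA as one letter, giving (7)!/(3!) = 840.
Hence 3360 − 840 = 2520.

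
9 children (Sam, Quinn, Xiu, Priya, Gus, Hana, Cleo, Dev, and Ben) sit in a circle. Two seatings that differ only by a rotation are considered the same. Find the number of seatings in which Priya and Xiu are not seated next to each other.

All circular seatings of 9 people number (8)! = 40320.
Seatings with Priya beside Xiu: treat them as a block with 2 internal orders, giving 2 × (7)! = 10080.
Subtracting, 40320 − 10080 = 30240.

30240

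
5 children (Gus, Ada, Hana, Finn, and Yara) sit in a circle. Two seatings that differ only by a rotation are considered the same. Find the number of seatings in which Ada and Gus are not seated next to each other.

12

Without the restriction there are (4)! = 24 seatings.
Those with Ada next to Gus: fuse the pair into one unit and seat 4 units around a circle — 2·(3)! = 12.
Subtracting, 24 − 12 = 12.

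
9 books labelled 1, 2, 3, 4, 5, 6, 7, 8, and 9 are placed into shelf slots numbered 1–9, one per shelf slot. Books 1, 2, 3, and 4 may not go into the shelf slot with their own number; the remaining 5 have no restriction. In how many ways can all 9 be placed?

Let Aᵢ (for 1 ≤ i ≤ 4) be the placements that put book i in its forbidden shelf slot. Any j of these fix j positions, leaving (9−j)! ways to fill the rest, and there are C(4,j) ways to pick which j.
By inclusion–exclusion, the number of valid placements is Σ_{j=0}^{4} (−1)^j C(4,j)·(9−j)!.
Computing: 362880 − 161280 + 30240 − 2880 + 120 = 229080.

229080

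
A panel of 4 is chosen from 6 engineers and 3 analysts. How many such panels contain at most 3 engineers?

111

Split by how many engineers are chosen (0 through 3).
Sum: C(6,0)·C(3,4) + C(6,1)·C(3,3) + C(6,2)·C(3,2) + C(6,3)·C(3,1) = 0 + 6 + 45 + 60 = 111.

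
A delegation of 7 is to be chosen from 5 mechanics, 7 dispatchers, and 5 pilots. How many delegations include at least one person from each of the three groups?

17745

With no constraint there are C(17,7) = 19448 possible selections.
Subtract selections that omit an entire group: no mechanics → C(12,7) = 792; no dispatchers → C(10,7) = 120; no pilots → C(12,7) = 792.
Add back selections omitting two groups (i.e. drawn from a single group): C(5,7) + C(7,7) + C(5,7) = 1.
By inclusion–exclusion: 19448 − 1704 + 1 = 17745.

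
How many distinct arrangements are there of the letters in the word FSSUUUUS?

Letter multiplicities in FSSUUUUS: F×1, S×3, U×4.
The number of distinct arrangements is 8!/(4!·3!) = 40320/144 = 280.

280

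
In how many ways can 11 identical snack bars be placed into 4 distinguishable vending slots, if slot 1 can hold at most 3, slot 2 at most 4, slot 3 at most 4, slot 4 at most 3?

20

Ignoring the caps, the number of non-negative solutions to x_1+…+x_4 = 11 is C(14,3) = 364.
Subtract solutions that violate a single cap (substitute x_i' = x_i − (cap_i+1)): x_1 ≥ 4 gives C(10,3) = 120; x_2 ≥ 5 gives C(9,3) = 84; x_3 ≥ 5 gives C(9,3) = 84; x_4 ≥ 4 gives C(10,3) = 120. Together 408.
Add back pairs where two caps are both exceeded: 10 + 10 + 20 + 4 + 10 + 10 = 64.
By inclusion–exclusion the count is 364 − 408 + 64 = 20.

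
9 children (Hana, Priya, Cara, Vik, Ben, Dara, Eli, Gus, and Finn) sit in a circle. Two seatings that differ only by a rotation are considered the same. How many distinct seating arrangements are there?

Seat Hana anywhere (absorbing the rotational symmetry), then permute the other 8: (8)! = 40320.

40320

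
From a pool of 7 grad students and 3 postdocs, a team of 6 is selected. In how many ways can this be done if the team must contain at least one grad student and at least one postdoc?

Total 6-person selections from all 10: C(10,6) = 210.
Selections missing a whole group: no grad students → C(3,6) = 0; no postdocs → C(7,6) = 7.
Both groups omitted at once is impossible, so 210 − 7 = 203.

203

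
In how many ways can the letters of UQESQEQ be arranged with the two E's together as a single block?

Treat the 2 copies of E as a single block. The multiset to arrange is then {EE, Q, Q, Q, S, U}, 6 items in all.
That gives (6)!/(3!) = 120 arrangements.

120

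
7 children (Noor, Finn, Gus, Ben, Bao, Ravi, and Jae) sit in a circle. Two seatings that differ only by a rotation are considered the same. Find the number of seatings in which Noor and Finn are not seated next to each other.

480

Without the restriction there are (6)! = 720 seatings.
Seatings with Noor beside Finn: treat them as a block with 2 internal orders, giving 2 × (5)! = 240.
Subtracting, 720 − 240 = 480.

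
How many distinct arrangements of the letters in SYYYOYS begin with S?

With the first slot taken by S, it remains to arrange the other 6 letters (YYYOYS).
Those 6 letters have Y appearing 4 times, giving (6)!/(4!) = 30.

30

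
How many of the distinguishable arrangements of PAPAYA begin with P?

With the first slot taken by P, it remains to arrange the other 5 letters (APAYA).
Those 5 letters have A appearing 3 times, giving (5)!/(3!) = 20.

20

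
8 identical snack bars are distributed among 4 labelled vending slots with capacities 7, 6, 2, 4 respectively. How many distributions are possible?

By stars and bars, unrestricted non-negative solutions to x_1+…+x_4 = 8 number C(8+3,3) = 165.
Subtract solutions that violate a single cap (substitute x_i' = x_i − (cap_i+1)): x_1 ≥ 8 gives C(3,3) = 1; x_2 ≥ 7 gives C(4,3) = 4; x_3 ≥ 3 gives C(8,3) = 56; x_4 ≥ 5 gives C(6,3) = 20. Together 81.
Add back pairs where two caps are both exceeded: 0 + 0 + 0 + 0 + 0 + 1 = 1.
By inclusion–exclusion the count is 165 − 81 + 1 = 85.

85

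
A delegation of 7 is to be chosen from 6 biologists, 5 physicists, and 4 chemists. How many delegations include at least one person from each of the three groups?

Total 7-person selections from all 15: C(15,7) = 6435.
Subtract selections that omit an entire group: no biologists → C(9,7) = 36; no physicists → C(10,7) = 120; no chemists → C(11,7) = 330.
Add back selections omitting two groups (i.e. drawn from a single group): C(6,7) + C(5,7) + C(4,7) = 0.
By inclusion–exclusion: 6435 − 486 + 0 = 5949.

5949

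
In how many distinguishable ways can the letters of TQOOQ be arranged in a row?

TQOOQ has 5 letters with O appearing twice and Q appearing twice.
Dividing 5! = 120 by 2!·2! = 4 for the repeated letters gives 30.

30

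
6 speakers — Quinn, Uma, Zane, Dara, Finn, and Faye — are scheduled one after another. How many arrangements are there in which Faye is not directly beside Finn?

480

There are 6! = 720 arrangements in all. If Faye and Finn are adjacent, merging them into one block gives 2·(5)! = 240 arrangements.
Complementary counting: 720 − 240 = 480.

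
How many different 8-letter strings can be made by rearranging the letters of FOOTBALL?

Letter multiplicities in FOOTBALL: A×1, B×1, F×1, L×2, O×2, T×1.
So there are 8! / (2!·2!) = 10080 distinguishable arrangements.

10080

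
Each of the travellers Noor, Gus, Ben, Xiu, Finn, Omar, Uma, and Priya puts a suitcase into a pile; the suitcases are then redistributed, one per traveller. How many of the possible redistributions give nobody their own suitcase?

14833

Let Aᵢ be the assignments in which traveller i gets their own suitcase. We want the size of the complement of A₁∪…∪A_8.
By inclusion–exclusion this is Σ_{j=0}^{8} (−1)^j C(8,j)·(8−j)!.
Computing: 40320 − 40320 + 20160 − 6720 + 1680 − 336 + 56 − 8 + 1 = 14833.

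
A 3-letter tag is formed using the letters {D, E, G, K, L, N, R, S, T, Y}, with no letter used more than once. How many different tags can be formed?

720

This is a permutation of 3 out of 10: P(10,3) = 10!/7!.
That product is 10 × 9 × 8 = 720.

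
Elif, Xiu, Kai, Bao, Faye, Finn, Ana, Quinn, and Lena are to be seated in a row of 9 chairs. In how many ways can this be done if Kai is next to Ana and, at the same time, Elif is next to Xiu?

20160

Treat {Kai,Ana} as one block (2 orders) and {Elif,Xiu} as another (2 orders).
That leaves 7 units to arrange: 2 × 2 × 7! = 4 × 5040 = 20160.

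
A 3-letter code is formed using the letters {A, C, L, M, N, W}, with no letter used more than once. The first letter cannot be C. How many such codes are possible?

The first letter has 6−1 = 5 choices (anything except C).
The remaining 2 letters are filled from the other 5 symbols without repetition: 5 × 4 = 20.
Total: 5 × 20 = 100.

100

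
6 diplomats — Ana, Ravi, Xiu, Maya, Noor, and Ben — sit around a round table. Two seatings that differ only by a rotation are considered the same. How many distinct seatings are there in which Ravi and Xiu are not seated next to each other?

All circular seatings of 6 people number (5)! = 120.
Those with Ravi next to Xiu: fuse the pair into one unit and seat 5 units around a circle — 2·(4)! = 48.
Subtracting, 120 − 48 = 72.

72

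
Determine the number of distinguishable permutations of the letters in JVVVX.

20

The 5 letters of JVVVX have repeats: V appearing 3 times.
So there are 5! / (3!) = 20 distinguishable arrangements.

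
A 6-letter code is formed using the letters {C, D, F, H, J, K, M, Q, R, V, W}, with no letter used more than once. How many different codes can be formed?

This is a permutation of 6 out of 11: P(11,6) = 11!/5!.
That product is 11 × 10 × 9 × 8 × 7 × 6 = 332640.

332640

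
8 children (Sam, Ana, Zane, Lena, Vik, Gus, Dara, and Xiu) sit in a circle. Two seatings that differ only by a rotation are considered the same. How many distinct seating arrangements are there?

Fix one person's seat to break rotational symmetry; the remaining 7 people can be arranged in (7)! = 5040 ways.

5040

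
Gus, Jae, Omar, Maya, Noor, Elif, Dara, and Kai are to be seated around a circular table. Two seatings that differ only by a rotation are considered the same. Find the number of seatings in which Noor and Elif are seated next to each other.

1440

Glue Noor and Elif into a block (2 internal orders). Seating 7 units around a circle gives (6)! arrangements.
So 2 × (6)! = 2 × 720 = 1440.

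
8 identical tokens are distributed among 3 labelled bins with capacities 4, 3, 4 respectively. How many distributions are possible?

10

Ignoring the caps, the number of non-negative solutions to x_1+…+x_3 = 8 is C(10,2) = 45.
Subtract solutions that violate a single cap (substitute x_i' = x_i − (cap_i+1)): x_1 ≥ 5 gives C(5,2) = 10; x_2 ≥ 4 gives C(6,2) = 15; x_3 ≥ 5 gives C(5,2) = 10. Together 35.
No two caps can be exceeded simultaneously, so the pair terms are all 0.
By inclusion–exclusion the count is 45 − 35 + 0 = 10.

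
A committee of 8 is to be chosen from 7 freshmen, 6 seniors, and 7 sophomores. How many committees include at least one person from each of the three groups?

With no constraint there are C(20,8) = 125970 possible selections.
Subtract selections that omit an entire group: no freshmen → C(13,8) = 1287; no seniors → C(14,8) = 3003; no sophomores → C(13,8) = 1287.
Add back selections omitting two groups (i.e. drawn from a single group): C(7,8) + C(6,8) + C(7,8) = 0.
By inclusion–exclusion: 125970 − 5577 + 0 = 120393.

120393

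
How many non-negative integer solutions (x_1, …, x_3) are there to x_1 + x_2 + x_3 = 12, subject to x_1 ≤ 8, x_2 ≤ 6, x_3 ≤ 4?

25

Ignoring the caps, the number of non-negative solutions to x_1+…+x_3 = 12 is C(14,2) = 91.
Subtract solutions that violate a single cap (substitute x_i' = x_i − (cap_i+1)): x_1 ≥ 9 gives C(5,2) = 10; x_2 ≥ 7 gives C(7,2) = 21; x_3 ≥ 5 gives C(9,2) = 36. Together 67.
Add back pairs where two caps are both exceeded: 0 + 0 + 1 = 1.
By inclusion–exclusion the count is 91 − 67 + 1 = 25.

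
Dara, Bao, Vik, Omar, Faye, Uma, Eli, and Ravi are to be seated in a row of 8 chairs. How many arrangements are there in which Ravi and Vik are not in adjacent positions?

Of the 8! = 40320 arrangements, those with Ravi and Vik adjacent number 2 × 7! = 10080 (treat the pair as a block with 2 internal orders).
So 40320 − 10080 = 30240 arrangements keep them apart.

30240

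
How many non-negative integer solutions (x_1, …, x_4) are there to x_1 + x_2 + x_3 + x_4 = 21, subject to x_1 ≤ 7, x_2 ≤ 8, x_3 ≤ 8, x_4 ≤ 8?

264

Ignoring the caps, the number of non-negative solutions to x_1+…+x_4 = 21 is C(24,3) = 2024.
Subtract solutions that violate a single cap (substitute x_i' = x_i − (cap_i+1)): x_1 ≥ 8 gives C(16,3) = 560; x_2 ≥ 9 gives C(15,3) = 455; x_3 ≥ 9 gives C(15,3) = 455; x_4 ≥ 9 gives C(15,3) = 455. Together 1925.
Add back pairs where two caps are both exceeded: 35 + 35 + 35 + 20 + 20 + 20 = 165.
By inclusion–exclusion the count is 2024 − 1925 + 165 = 264.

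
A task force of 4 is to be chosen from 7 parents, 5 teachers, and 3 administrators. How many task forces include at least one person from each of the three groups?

Unrestricted: C(15,4) = 1365 ways to pick any 4 of the 15.
Selections missing a whole group: no parents → C(8,4) = 70; no teachers → C(10,4) = 210; no administrators → C(12,4) = 495.
Add back selections omitting two groups (i.e. drawn from a single group): C(7,4) + C(5,4) + C(3,4) = 40.
By inclusion–exclusion: 1365 − 775 + 40 = 630.

630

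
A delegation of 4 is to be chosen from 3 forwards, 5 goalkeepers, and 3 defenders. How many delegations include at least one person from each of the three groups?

Total 4-person selections from all 11: C(11,4) = 330.
Selections missing a whole group: no forwards → C(8,4) = 70; no goalkeepers → C(6,4) = 15; no defenders → C(8,4) = 70.
Add back selections omitting two groups (i.e. drawn from a single group): C(3,4) + C(5,4) + C(3,4) = 5.
By inclusion–exclusion: 330 − 155 + 5 = 180.

180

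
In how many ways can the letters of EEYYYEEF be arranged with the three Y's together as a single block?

30

Treat the 3 copies of Y as a single block. The multiset to arrange is then {YYY, E, E, E, E, F}, 6 items in all.
That gives (6)!/(4!) = 30 arrangements.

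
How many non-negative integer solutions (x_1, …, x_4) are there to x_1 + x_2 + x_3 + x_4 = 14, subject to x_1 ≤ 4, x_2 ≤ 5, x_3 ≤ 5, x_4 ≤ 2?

By stars and bars, unrestricted non-negative solutions to x_1+…+x_4 = 14 number C(14+3,3) = 680.
Subtract solutions that violate a single cap (substitute x_i' = x_i − (cap_i+1)): x_1 ≥ 5 gives C(12,3) = 220; x_2 ≥ 6 gives C(11,3) = 165; x_3 ≥ 6 gives C(11,3) = 165; x_4 ≥ 3 gives C(14,3) = 364. Together 914.
Add back pairs where two caps are both exceeded: 20 + 20 + 84 + 10 + 56 + 56 = 246.
Subtract triples: 0 + 1 + 1 + 0 = 2.
By inclusion–exclusion the count is 680 − 914 + 246 − 2 = 10.

10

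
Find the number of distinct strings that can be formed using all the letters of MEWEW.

Letter multiplicities in MEWEW: E×2, M×1, W×2.
The number of distinct arrangements is 5!/(2!·2!) = 120/4 = 30.

30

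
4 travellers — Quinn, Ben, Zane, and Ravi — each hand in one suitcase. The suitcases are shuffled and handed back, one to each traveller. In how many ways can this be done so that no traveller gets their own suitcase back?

9

This is the derangement count D_4: permutations of 4 items with no fixed point.
By inclusion–exclusion this is Σ_{j=0}^{4} (−1)^j C(4,j)·(4−j)!.
Computing: 24 − 24 + 12 − 4 + 1 = 9.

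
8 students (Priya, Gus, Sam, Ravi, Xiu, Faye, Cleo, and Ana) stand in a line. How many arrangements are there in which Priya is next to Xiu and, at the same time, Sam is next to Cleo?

2880

Treat {Priya,Xiu} as one block (2 orders) and {Sam,Cleo} as another (2 orders).
That leaves 6 units to arrange: 2 × 2 × 6! = 4 × 720 = 2880.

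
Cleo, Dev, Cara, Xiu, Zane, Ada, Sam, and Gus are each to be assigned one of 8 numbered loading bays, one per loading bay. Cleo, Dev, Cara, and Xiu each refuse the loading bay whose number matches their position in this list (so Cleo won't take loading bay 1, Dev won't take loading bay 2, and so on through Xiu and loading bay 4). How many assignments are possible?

24024

Let Aᵢ (for 1 ≤ i ≤ 4) be the placements that put person i in their forbidden loading bay. Any j of these fix j positions, leaving (8−j)! ways to fill the rest, and there are C(4,j) ways to pick which j.
By inclusion–exclusion, the number of valid placements is Σ_{j=0}^{4} (−1)^j C(4,j)·(8−j)!.
Computing: 40320 − 20160 + 4320 − 480 + 24 = 24024.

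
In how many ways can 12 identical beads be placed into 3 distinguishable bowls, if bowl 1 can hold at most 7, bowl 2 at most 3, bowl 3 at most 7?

18

Without the upper bounds there are C(14,2) = 91 ways to split 12 among 3 bowls.
Subtract solutions that violate a single cap (substitute x_i' = x_i − (cap_i+1)): x_1 ≥ 8 gives C(6,2) = 15; x_2 ≥ 4 gives C(10,2) = 45; x_3 ≥ 8 gives C(6,2) = 15. Together 75.
Add back pairs where two caps are both exceeded: 1 + 0 + 1 = 2.
By inclusion–exclusion the count is 91 − 75 + 2 = 18.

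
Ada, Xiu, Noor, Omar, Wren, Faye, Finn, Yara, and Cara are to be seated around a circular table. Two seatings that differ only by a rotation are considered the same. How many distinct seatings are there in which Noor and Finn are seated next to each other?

10080

Treat {Noor, Finn} as one unit (2 internal orders) and seat the resulting 8 units around the table: (7)! circular arrangements.
So 2 × (7)! = 2 × 5040 = 10080.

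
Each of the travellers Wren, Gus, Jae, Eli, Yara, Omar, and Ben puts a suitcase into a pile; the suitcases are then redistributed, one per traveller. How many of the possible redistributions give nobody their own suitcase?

1854

This is the derangement count D_7: permutations of 7 items with no fixed point.
By inclusion–exclusion this is Σ_{j=0}^{7} (−1)^j C(7,j)·(7−j)!.
Computing: 5040 − 5040 + 2520 − 840 + 210 − 42 + 7 − 1 = 1854.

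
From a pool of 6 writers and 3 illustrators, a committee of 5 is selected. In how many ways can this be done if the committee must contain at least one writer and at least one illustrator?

With no constraint there are C(9,5) = 126 possible selections.
Subtract selections that omit an entire group: no writers → C(3,5) = 0; no illustrators → C(6,5) = 6.
Both groups omitted at once is impossible, so 126 − 6 = 120.

120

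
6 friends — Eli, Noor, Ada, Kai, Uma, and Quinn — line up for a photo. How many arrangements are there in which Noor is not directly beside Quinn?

Of the 6! = 720 arrangements, those with Noor and Quinn adjacent number 2 × 5! = 240 (treat the pair as a block with 2 internal orders).
Complementary counting: 720 − 240 = 480.

480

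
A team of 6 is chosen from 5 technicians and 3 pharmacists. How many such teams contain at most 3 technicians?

10

Split by how many technicians are chosen (0 through 3).
Sum: C(5,0)·C(3,6) + C(5,1)·C(3,5) + C(5,2)·C(3,4) + C(5,3)·C(3,3) = 0 + 0 + 0 + 10 = 10.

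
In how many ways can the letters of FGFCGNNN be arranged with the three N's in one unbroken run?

180

Treat the 3 copies of N as a single block. The multiset to arrange is then {NNN, C, F, F, G, G}, 6 items in all.
That gives (6)!/(2!·2!) = 180 arrangements.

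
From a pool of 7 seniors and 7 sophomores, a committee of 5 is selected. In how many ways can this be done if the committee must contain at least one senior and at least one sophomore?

With no constraint there are C(14,5) = 2002 possible selections.
Subtract selections that omit an entire group: no seniors → C(7,5) = 21; no sophomores → C(7,5) = 21.
Both groups omitted at once is impossible, so 2002 − 42 = 1960.

1960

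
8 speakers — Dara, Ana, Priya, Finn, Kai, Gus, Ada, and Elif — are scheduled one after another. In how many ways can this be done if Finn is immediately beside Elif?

10080

Treat {Finn, Elif} as a single unit. There are 7 units to order, and the pair itself can be ordered 2 ways.
That gives 2 × 7! = 2 × 5040 = 10080.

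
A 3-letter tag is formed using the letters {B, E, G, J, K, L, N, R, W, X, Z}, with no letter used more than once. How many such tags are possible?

990

Choose and order 3 of the 11 symbols: the first letter has 11 options, the next 10, then 9.
That product is 11 × 10 × 9 = 990.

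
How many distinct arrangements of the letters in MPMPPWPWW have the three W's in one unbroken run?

105

Treat the 3 copies of W as a single block. The multiset to arrange is then {WWW, M, M, P, P, P, P}, 7 items in all.
That gives (7)!/(4!·2!) = 105 arrangements.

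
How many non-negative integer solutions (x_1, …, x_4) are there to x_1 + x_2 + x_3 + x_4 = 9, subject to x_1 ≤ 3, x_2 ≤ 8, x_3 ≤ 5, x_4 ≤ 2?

70

Without the upper bounds there are C(12,3) = 220 ways to split 9 among 4 variables.
Subtract solutions that violate a single cap (substitute x_i' = x_i − (cap_i+1)): x_1 ≥ 4 gives C(8,3) = 56; x_2 ≥ 9 gives C(3,3) = 1; x_3 ≥ 6 gives C(6,3) = 20; x_4 ≥ 3 gives C(9,3) = 84. Together 161.
Add back pairs where two caps are both exceeded: 0 + 0 + 10 + 0 + 0 + 1 = 11.
By inclusion–exclusion the count is 220 − 161 + 11 = 70.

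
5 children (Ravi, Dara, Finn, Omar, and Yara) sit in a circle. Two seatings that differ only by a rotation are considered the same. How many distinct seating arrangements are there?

24

Seat Ravi anywhere (absorbing the rotational symmetry), then permute the other 4: (4)! = 24.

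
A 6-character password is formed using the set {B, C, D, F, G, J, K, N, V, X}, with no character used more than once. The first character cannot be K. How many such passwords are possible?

The first character has 10−1 = 9 choices (anything except K).
The remaining 5 characters are filled from the other 9 symbols without repetition: 9 × 8 × 7 × 6 × 5 = 15120.
Total: 9 × 15120 = 136080.

136080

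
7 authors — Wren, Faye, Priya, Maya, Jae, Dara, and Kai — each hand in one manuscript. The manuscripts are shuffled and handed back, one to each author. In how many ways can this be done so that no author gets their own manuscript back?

Let Aᵢ be the assignments in which author i gets their own manuscript. We want the size of the complement of A₁∪…∪A_7.
By inclusion–exclusion this is Σ_{j=0}^{7} (−1)^j C(7,j)·(7−j)!.
Computing: 5040 − 5040 + 2520 − 840 + 210 − 42 + 7 − 1 = 1854.

1854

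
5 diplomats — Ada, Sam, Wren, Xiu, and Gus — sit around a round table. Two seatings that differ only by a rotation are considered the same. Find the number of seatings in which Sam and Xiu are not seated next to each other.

All circular seatings of 5 people number (4)! = 24.
Those with Sam next to Xiu: fuse the pair into one unit and seat 4 units around a circle — 2·(3)! = 12.
Subtracting, 24 − 12 = 12.

12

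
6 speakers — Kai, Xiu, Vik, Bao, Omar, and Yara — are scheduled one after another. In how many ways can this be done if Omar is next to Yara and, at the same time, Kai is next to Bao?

96

Treat {Omar,Yara} as one block (2 orders) and {Kai,Bao} as another (2 orders).
That leaves 4 units to arrange: 2 × 2 × 4! = 4 × 24 = 96.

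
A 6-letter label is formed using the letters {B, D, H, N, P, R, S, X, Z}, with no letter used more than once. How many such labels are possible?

60480

This is a permutation of 6 out of 9: P(9,6) = 9!/3!.
9 × 8 × 7 × 6 × 5 × 4 = 60480.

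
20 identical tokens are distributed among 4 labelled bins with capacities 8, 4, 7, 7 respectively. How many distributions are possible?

By stars and bars, unrestricted non-negative solutions to x_1+…+x_4 = 20 number C(20+3,3) = 1771.
Subtract solutions that violate a single cap (substitute x_i' = x_i − (cap_i+1)): x_1 ≥ 9 gives C(14,3) = 364; x_2 ≥ 5 gives C(18,3) = 816; x_3 ≥ 8 gives C(15,3) = 455; x_4 ≥ 8 gives C(15,3) = 455. Together 2090.
Add back pairs where two caps are both exceeded: 84 + 20 + 20 + 120 + 120 + 35 = 399.
By inclusion–exclusion the count is 1771 − 2090 + 399 = 80.

80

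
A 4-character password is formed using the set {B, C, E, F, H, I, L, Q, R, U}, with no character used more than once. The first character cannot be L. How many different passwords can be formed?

The first character has 10−1 = 9 choices (anything except L).
The remaining 3 characters are filled from the other 9 symbols without repetition: 9 × 8 × 7 = 504.
Total: 9 × 504 = 4536.

4536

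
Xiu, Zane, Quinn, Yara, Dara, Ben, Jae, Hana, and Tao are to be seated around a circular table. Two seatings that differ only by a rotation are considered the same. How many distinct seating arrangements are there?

40320

Fix one person's seat to break rotational symmetry; the remaining 8 people can be arranged in (8)! = 40320 ways.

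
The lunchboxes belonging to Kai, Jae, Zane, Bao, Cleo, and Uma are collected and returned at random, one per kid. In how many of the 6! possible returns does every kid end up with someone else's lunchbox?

Count assignments avoiding every fixed point. For any j of the 6 kids fixed to their own lunchbox, the other 6−j can be arranged in (6−j)! ways.
By inclusion–exclusion this is Σ_{j=0}^{6} (−1)^j C(6,j)·(6−j)!.
Computing: 720 − 720 + 360 − 120 + 30 − 6 + 1 = 265.

265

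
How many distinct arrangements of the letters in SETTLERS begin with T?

With the first slot taken by T, it remains to arrange the other 7 letters (SETLERS).
Those 7 letters have E appearing twice and S appearing twice, giving (7)!/(2!·2!) = 1260.

1260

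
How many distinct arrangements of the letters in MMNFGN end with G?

With the last slot taken by G, it remains to arrange the other 5 letters (MMNFN).
Those 5 letters have M appearing twice and N appearing twice, giving (5)!/(2!·2!) = 30.

30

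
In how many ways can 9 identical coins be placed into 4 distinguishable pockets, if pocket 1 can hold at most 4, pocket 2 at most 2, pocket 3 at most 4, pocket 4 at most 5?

55

Ignoring the caps, the number of non-negative solutions to x_1+…+x_4 = 9 is C(12,3) = 220.
Subtract solutions that violate a single cap (substitute x_i' = x_i − (cap_i+1)): x_1 ≥ 5 gives C(7,3) = 35; x_2 ≥ 3 gives C(9,3) = 84; x_3 ≥ 5 gives C(7,3) = 35; x_4 ≥ 6 gives C(6,3) = 20. Together 174.
Add back pairs where two caps are both exceeded: 4 + 0 + 0 + 4 + 1 + 0 = 9.
By inclusion–exclusion the count is 220 − 174 + 9 = 55.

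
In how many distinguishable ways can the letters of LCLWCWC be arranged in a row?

The 7 letters of LCLWCWC have repeats: C appearing 3 times, L appearing twice, and W appearing twice.
Dividing 7! = 5040 by 3!·2!·2! = 24 for the repeated letters gives 210.

210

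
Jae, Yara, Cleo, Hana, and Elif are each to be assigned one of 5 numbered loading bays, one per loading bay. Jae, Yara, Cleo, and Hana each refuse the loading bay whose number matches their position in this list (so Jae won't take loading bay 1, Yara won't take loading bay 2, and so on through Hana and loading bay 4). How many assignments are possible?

53

Let Aᵢ (for 1 ≤ i ≤ 4) be the placements that put person i in their forbidden loading bay. Any j of these fix j positions, leaving (5−j)! ways to fill the rest, and there are C(4,j) ways to pick which j.
By inclusion–exclusion, the number of valid placements is Σ_{j=0}^{4} (−1)^j C(4,j)·(5−j)!.
Computing: 120 − 96 + 36 − 8 + 1 = 53.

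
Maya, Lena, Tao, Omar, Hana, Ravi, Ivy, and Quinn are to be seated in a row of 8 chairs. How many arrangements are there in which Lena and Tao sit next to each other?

10080

Place the 6 others and the Lena-Tao pair as 7 objects in a line; the pair has 2 internal arrangements.
That gives 2 × 7! = 2 × 5040 = 10080.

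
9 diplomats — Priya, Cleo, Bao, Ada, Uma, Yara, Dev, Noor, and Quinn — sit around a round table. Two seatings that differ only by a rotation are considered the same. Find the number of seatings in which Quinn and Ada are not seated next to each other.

30240

Without the restriction there are (8)! = 40320 seatings.
Seatings with Quinn beside Ada: treat them as a block with 2 internal orders, giving 2 × (7)! = 10080.
Subtracting, 40320 − 10080 = 30240.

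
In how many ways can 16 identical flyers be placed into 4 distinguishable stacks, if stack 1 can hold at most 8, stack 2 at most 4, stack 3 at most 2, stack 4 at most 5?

19

Ignoring the caps, the number of non-negative solutions to x_1+…+x_4 = 16 is C(19,3) = 969.
Subtract solutions that violate a single cap (substitute x_i' = x_i − (cap_i+1)): x_1 ≥ 9 gives C(10,3) = 120; x_2 ≥ 5 gives C(14,3) = 364; x_3 ≥ 3 gives C(16,3) = 560; x_4 ≥ 6 gives C(13,3) = 286. Together 1330.
Add back pairs where two caps are both exceeded: 10 + 35 + 4 + 165 + 56 + 120 = 390.
Subtract triples: 0 + 0 + 0 + 10 = 10.
By inclusion–exclusion the count is 969 − 1330 + 390 − 10 = 19.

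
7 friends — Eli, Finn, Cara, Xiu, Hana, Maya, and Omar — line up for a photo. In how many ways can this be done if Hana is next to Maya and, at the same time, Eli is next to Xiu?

Treat {Hana,Maya} as one block (2 orders) and {Eli,Xiu} as another (2 orders).
That leaves 5 units to arrange: 2 × 2 × 5! = 4 × 120 = 480.

480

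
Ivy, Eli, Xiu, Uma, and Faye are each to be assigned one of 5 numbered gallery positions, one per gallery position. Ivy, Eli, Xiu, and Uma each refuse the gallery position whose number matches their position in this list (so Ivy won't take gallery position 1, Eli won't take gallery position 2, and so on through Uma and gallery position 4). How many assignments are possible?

Let Aᵢ (for 1 ≤ i ≤ 4) be the placements that put person i in their forbidden gallery position. Any j of these fix j positions, leaving (5−j)! ways to fill the rest, and there are C(4,j) ways to pick which j.
By inclusion–exclusion, the number of valid placements is Σ_{j=0}^{4} (−1)^j C(4,j)·(5−j)!.
Computing: 120 − 96 + 36 − 8 + 1 = 53.

53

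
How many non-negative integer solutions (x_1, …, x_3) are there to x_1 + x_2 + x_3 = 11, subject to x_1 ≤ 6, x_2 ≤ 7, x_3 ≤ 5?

Without the upper bounds there are C(13,2) = 78 ways to split 11 among 3 variables.
Subtract solutions that violate a single cap (substitute x_i' = x_i − (cap_i+1)): x_1 ≥ 7 gives C(6,2) = 15; x_2 ≥ 8 gives C(5,2) = 10; x_3 ≥ 6 gives C(7,2) = 21. Together 46.
No two caps can be exceeded simultaneously, so the pair terms are all 0.
By inclusion–exclusion the count is 78 − 46 + 0 = 32.

32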